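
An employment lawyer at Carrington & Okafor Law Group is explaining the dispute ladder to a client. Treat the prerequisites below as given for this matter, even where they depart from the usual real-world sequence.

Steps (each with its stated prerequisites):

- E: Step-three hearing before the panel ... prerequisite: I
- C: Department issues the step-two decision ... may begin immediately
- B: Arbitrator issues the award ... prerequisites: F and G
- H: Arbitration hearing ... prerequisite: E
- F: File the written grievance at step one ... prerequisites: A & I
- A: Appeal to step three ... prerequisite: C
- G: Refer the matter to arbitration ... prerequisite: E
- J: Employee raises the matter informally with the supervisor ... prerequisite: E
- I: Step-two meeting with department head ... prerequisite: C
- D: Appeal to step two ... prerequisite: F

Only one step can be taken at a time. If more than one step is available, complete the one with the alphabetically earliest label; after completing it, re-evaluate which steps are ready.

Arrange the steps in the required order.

Only C has no prerequisites, so it is first.
Now A and I have their prerequisites met. A has the earlier label, so A next.
That leaves I as the only ready step → I.
Now E and F have their prerequisites met. E has the earlier label, so E next.
Now F, G, H and J have their prerequisites met. F has the earlier label, so F next.
Now D, G, H and J have their prerequisites met. D has the earlier label, so D next.
Now G, H and J have their prerequisites met. G has the earlier label, so G next.
B now also ready, so the ready set is {B, H, J}; B has the earlier label → B.
Now H and J have their prerequisites met. H has the earlier label, so H next.
J needed E, now all done → J.

C, A, I, E, F, D, G, B, H, J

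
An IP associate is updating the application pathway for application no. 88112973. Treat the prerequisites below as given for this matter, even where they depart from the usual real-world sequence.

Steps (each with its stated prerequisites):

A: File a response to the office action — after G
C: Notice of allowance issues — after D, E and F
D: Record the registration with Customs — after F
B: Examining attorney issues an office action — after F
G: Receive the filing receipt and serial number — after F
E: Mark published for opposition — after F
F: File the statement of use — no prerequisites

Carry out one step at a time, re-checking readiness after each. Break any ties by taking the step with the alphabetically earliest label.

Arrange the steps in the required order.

F has no prerequisites → F first.
Ready: B, D, E and G. B has the earlier label → B.
D, E and G are all available; D has the earlier label → D.
Now E and G have their prerequisites met. E has the earlier label, so E next.
C now also ready, so the ready set is {C, G}; C has the earlier label → C.
That leaves G as the only ready step → G.
A needed G, now all done → A.

F, B, D, E, C, G, A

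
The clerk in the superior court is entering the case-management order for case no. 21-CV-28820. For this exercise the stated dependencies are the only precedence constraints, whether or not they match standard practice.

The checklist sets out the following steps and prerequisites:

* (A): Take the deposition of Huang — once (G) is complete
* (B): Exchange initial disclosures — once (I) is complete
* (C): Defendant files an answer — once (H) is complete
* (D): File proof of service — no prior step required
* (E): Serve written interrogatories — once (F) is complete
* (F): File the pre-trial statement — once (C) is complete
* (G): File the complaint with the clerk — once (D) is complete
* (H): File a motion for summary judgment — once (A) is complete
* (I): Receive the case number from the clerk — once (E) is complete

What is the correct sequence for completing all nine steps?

Only (D) has no prerequisites, so it is first.
Next only (G) has its prerequisites met → (G).
(A) is the only step now ready → (A).
(H) is the only step now ready → (H).
(C) needed (H), now all done → (C).
Next only (F) has its prerequisites met → (F).
(E) needed (F), now all done → (E).
Next only (I) has its prerequisites met → (I).
Next only (B) has its prerequisites met → (B).

(D) (G) (A) (H) (C) (F) (E) (I) (B)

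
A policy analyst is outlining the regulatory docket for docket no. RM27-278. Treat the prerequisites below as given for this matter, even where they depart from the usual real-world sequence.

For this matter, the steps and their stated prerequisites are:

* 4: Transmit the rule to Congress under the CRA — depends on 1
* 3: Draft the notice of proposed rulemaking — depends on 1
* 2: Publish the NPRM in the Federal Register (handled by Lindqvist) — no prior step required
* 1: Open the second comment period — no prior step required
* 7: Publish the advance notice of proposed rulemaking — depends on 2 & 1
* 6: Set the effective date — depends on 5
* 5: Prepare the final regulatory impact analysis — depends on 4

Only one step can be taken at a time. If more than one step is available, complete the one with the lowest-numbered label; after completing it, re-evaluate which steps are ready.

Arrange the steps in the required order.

1 and 2 have no prerequisites; 1 has the earlier label, so 1 is first.
2, 3 and 4 are all available; 2 has the earlier label → 2.
3, 4 and 7 are all available; 3 has the earlier label → 3.
Now 4 and 7 have their prerequisites met. 4 has the earlier label, so 4 next.
5 and 7 are both available; 5 has the earlier label → 5.
6 now also ready, so the ready set is {6, 7}; 6 has the earlier label → 6.
7 is the only step now ready → 7.

1 → 2 → 3 → 4 → 5 → 6 → 7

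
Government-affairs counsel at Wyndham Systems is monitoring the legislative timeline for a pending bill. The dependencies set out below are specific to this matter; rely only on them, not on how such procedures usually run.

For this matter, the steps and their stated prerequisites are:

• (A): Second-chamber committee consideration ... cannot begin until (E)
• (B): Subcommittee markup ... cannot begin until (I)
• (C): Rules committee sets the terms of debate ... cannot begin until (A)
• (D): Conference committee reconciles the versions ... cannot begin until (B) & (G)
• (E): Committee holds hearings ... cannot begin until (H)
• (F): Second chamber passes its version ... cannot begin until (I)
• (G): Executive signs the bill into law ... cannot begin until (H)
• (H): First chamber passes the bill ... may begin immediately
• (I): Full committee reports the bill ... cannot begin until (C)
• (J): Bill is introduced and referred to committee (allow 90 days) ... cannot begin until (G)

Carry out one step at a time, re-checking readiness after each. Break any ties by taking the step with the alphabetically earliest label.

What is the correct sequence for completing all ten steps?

(H) is the only step with nothing outstanding, so it goes first.
Now (E) and (G) have their prerequisites met. (E) has the earlier label, so (E) next.
(A) and (G) are both available; (A) has the earlier label → (A).
(C) now also ready, so the ready set is {(C), (G)}; (C) has the earlier label → (C).
(I) now also ready, so the ready set is {(G), (I)}; (G) has the earlier label → (G).
(J) now also ready, so the ready set is {(I), (J)}; (I) has the earlier label → (I).
Ready: (B), (F) and (J). (B) has the earlier label → (B).
(D) now also ready, so the ready set is {(D), (F), (J)}; (D) has the earlier label → (D).
(F) and (J) are both available; (F) has the earlier label → (F).
Next only (J) has its prerequisites met → (J).

(H) → (E) → (A) → (C) → (G) → (I) → (B) → (D) → (F) → (J)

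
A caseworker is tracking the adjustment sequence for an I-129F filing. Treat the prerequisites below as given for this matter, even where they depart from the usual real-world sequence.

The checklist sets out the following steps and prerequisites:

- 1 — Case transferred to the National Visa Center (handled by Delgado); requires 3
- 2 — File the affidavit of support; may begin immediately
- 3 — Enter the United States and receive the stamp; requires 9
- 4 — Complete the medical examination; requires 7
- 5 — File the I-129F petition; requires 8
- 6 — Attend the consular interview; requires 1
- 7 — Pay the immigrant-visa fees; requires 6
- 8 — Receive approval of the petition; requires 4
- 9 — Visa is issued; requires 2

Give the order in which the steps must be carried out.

2 is the only step with nothing outstanding, so it goes first.
Next only 9 has its prerequisites met → 9.
Next only 3 has its prerequisites met → 3.
Next only 1 has its prerequisites met → 1.
6 needed 1, now all done → 6.
7 needed 6, now all done → 7.
4 is the only step now ready → 4.
8 needed 4, now all done → 8.
That leaves 5 as the only ready step → 5.

2 → 9 → 3 → 1 → 6 → 7 → 4 → 8 → 5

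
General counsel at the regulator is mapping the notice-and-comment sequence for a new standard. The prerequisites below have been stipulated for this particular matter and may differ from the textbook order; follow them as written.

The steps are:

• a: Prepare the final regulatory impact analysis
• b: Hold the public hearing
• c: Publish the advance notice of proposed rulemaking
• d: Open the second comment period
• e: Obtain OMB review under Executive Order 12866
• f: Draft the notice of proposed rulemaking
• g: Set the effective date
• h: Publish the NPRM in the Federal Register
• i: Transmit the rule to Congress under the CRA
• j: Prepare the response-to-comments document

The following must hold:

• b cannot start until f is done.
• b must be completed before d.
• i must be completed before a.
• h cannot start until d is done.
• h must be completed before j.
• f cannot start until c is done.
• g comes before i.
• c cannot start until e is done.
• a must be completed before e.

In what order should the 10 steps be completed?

g, i, a, e, c, f, b, d, h, j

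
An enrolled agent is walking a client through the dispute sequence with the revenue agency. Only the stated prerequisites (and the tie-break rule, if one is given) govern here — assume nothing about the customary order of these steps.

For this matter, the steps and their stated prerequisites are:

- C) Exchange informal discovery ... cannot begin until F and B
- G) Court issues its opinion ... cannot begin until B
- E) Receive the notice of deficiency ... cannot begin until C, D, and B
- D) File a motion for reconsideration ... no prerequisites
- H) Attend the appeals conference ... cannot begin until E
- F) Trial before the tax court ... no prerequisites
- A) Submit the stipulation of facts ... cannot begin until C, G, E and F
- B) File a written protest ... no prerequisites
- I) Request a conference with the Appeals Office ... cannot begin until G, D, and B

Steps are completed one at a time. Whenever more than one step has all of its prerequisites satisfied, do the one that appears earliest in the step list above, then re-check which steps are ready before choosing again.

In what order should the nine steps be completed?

D, F, B, C, G, E, H, A, I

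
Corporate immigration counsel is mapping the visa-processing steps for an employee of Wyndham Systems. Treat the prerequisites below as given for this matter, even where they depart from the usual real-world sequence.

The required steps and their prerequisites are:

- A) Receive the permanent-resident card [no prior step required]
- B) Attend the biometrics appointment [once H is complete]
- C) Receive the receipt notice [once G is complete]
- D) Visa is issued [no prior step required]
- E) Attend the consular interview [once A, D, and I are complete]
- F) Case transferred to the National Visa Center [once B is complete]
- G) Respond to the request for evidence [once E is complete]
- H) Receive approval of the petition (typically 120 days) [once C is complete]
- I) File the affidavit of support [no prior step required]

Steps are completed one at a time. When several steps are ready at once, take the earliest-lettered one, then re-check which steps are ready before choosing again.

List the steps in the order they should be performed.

A, D and I have no prerequisites; A has the earlier label, so A is first.
Now D and I have their prerequisites met. D has the earlier label, so D next.
I is the only step now ready → I.
That leaves E as the only ready step → E.
G is the only step now ready → G.
C needed G, now all done → C.
H needed C, now all done → H.
Next only B has its prerequisites met → B.
F is the only step now ready → F.

A, D, I, E, G, C, H, B, F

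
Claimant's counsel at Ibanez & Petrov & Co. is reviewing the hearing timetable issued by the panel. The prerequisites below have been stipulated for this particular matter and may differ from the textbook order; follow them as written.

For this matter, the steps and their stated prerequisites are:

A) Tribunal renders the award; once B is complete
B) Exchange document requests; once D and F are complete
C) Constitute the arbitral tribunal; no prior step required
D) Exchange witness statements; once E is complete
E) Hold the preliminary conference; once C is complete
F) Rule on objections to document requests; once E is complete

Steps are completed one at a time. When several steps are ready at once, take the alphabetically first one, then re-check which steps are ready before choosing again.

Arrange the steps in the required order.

C E D F B A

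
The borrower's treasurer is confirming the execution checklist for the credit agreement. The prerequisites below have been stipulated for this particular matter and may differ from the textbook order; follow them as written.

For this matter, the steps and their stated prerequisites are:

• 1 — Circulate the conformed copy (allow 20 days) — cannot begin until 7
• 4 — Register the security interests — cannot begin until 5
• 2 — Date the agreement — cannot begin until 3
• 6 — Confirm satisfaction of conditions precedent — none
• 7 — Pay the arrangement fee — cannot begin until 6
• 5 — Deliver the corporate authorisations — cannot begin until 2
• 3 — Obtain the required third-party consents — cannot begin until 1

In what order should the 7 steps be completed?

6 7 1 3 2 5 4

6 has no prerequisites → 6 first.
7 needed 6, now all done → 7.
Next only 1 has its prerequisites met → 1.
Next only 3 has its prerequisites met → 3.
2 is the only step now ready → 2.
5 needed 2, now all done → 5.
That leaves 4 as the only ready step → 4.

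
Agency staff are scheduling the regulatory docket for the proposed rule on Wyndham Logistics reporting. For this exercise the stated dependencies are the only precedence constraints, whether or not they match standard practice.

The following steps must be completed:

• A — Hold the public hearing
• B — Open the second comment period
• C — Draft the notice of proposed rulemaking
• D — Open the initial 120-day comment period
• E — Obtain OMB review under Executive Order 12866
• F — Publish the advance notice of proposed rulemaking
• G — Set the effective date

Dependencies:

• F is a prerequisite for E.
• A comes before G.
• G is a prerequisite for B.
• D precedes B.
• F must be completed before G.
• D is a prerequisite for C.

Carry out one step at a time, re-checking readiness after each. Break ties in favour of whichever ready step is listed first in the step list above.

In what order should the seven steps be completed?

Nothing is required for A, D and F. A is listed earlier → A first.
Ready: D and F. D is listed earlier → D.
Now C and F have their prerequisites met. C is listed earlier, so C next.
Next only F has its prerequisites met → F.
Now E and G have their prerequisites met. E is listed earlier, so E next.
Next only G has its prerequisites met → G.
B is the only step now ready → B.

A, D, C, F, E, G, B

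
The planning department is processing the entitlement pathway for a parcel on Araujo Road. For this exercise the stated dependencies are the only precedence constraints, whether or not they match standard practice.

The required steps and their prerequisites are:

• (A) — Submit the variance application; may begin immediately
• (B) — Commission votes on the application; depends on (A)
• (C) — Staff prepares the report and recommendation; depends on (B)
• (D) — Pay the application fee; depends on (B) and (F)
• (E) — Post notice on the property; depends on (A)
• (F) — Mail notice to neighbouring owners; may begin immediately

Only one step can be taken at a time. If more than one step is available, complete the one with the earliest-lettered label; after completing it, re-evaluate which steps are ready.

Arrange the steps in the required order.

(A), (B), (C), (E), (F), (D)

(A) and (F) have no prerequisites; (A) has the earlier label, so (A) is first.
(B) and (E) now also ready, so the ready set is {(B), (E), (F)}; (B) has the earlier label → (B).
Ready: (C), (E) and (F). (C) has the earlier label → (C).
Now (E) and (F) have their prerequisites met. (E) has the earlier label, so (E) next.
That leaves (F) as the only ready step → (F).
(D) needed (B) and (F), now all done → (D).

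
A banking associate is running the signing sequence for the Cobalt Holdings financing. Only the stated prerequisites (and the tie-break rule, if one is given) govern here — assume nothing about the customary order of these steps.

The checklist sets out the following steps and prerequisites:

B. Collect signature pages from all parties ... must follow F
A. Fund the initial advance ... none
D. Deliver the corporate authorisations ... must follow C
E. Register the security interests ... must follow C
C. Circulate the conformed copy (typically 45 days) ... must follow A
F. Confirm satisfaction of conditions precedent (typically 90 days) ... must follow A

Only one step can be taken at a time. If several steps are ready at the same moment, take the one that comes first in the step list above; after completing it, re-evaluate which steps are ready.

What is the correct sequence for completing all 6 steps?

A, C, D, E, F, B

A has no prerequisites → A first.
Ready: C and F. C is listed earlier → C.
Ready: D, E and F. D is listed earlier → D.
E and F are both available; E is listed earlier → E.
That leaves F as the only ready step → F.
Next only B has its prerequisites met → B.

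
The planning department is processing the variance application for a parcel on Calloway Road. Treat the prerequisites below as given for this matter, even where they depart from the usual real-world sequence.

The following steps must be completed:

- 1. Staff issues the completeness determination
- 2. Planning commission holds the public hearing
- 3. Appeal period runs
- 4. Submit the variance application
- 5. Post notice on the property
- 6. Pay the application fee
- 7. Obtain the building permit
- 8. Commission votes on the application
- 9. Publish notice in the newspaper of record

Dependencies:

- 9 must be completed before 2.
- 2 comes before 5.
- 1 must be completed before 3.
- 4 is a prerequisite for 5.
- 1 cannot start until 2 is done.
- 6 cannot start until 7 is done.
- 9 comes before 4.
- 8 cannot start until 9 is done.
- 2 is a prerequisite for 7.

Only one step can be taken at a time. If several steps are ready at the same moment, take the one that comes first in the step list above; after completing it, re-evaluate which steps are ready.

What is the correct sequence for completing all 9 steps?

9 → 2 → 1 → 3 → 4 → 5 → 7 → 6 → 8

9 has no prerequisites → 9 first.
Ready: 2, 4 and 8. 2 is listed earlier → 2.
1 and 7 now also ready, so the ready set is {1, 4, 7, 8}; 1 is listed earlier → 1.
3 now also ready, so the ready set is {3, 4, 7, 8}; 3 is listed earlier → 3.
Now 4, 7 and 8 have their prerequisites met. 4 is listed earlier, so 4 next.
5 now also ready, so the ready set is {5, 7, 8}; 5 is listed earlier → 5.
7 and 8 are both available; 7 is listed earlier → 7.
6 now also ready, so the ready set is {6, 8}; 6 is listed earlier → 6.
8 needed 9, now all done → 8.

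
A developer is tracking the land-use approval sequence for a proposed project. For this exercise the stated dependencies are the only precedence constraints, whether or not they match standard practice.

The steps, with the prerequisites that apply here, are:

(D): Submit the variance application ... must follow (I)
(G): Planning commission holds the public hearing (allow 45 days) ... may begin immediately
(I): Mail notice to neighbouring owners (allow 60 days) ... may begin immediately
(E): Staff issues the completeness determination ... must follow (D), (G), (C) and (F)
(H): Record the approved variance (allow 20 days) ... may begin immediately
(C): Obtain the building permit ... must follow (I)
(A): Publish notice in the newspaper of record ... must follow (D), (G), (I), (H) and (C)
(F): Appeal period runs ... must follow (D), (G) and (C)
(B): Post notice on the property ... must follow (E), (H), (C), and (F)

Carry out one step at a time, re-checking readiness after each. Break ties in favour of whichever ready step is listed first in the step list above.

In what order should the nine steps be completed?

(G), (I) and (H) have no prerequisites; (G) is listed earlier, so (G) is first.
Now (I) and (H) have their prerequisites met. (I) is listed earlier, so (I) next.
(D), (H) and (C) are all available; (D) is listed earlier → (D).
(H) and (C) are both available; (H) is listed earlier → (H).
(C) is the only step now ready → (C).
Ready: (A) and (F). (A) is listed earlier → (A).
That leaves (F) as the only ready step → (F).
Next only (E) has its prerequisites met → (E).
(B) needed (E), (H), (C) and (F), now all done → (B).

(G), (I), (D), (H), (C), (A), (F), (E), (B)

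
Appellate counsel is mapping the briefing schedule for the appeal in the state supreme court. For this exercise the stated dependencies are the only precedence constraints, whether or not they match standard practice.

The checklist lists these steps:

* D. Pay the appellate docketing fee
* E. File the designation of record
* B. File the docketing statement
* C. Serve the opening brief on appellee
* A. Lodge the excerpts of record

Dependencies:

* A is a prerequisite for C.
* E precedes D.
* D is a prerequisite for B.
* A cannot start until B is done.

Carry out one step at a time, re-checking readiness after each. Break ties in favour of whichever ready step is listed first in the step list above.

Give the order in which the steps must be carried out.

E → D → B → A → C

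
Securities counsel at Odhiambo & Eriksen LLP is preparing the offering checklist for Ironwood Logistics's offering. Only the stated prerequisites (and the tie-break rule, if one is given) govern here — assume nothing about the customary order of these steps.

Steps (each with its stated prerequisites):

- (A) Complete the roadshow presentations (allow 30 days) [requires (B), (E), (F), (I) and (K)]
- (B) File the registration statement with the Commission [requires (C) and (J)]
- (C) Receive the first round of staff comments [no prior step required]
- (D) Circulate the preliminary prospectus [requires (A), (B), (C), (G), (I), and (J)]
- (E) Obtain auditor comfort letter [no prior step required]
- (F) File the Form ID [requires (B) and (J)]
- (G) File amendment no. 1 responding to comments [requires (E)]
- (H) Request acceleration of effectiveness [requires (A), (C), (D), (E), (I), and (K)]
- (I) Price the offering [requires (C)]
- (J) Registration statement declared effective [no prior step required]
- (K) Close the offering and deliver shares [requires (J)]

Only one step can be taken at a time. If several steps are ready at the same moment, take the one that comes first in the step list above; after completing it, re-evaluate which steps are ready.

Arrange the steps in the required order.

Nothing is required for (C), (E) and (J). (C) is listed earlier → (C) first.
Ready: (E), (I) and (J). (E) is listed earlier → (E).
Ready: (G), (I) and (J). (G) is listed earlier → (G).
Now (I) and (J) have their prerequisites met. (I) is listed earlier, so (I) next.
(J) is the only step now ready → (J).
Ready: (B) and (K). (B) is listed earlier → (B).
(F) and (K) are both available; (F) is listed earlier → (F).
(K) needed (J), now all done → (K).
That leaves (A) as the only ready step → (A).
That leaves (D) as the only ready step → (D).
That leaves (H) as the only ready step → (H).

(C), (E), (G), (I), (J), (B), (F), (K), (A), (D), (H)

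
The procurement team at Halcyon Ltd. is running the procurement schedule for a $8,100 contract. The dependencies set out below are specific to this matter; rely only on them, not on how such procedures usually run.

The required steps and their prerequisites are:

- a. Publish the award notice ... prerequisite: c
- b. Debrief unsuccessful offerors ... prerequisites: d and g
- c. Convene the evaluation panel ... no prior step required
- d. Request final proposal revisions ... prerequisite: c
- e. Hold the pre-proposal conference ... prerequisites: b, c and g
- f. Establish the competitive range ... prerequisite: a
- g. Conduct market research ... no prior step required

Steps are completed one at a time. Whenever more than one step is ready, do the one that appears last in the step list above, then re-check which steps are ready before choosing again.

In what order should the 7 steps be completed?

g → c → d → b → e → a → f

Nothing is required for g and c. g is listed later → g first.
c is the only step now ready → c.
Now d and a have their prerequisites met. d is listed later, so d next.
b now also ready, so the ready set is {b, a}; b is listed later → b.
e and a are both available; e is listed later → e.
a needed c, now all done → a.
f needed a, now all done → f.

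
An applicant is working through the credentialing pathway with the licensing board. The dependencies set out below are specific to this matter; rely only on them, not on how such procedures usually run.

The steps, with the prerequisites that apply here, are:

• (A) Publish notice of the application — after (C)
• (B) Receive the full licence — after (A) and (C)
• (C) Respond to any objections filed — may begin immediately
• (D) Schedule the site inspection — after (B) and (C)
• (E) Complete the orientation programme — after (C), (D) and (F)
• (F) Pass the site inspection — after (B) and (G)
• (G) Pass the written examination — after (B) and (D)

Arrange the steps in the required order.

(C) is the only step with nothing outstanding, so it goes first.
That leaves (A) as the only ready step → (A).
(B) is the only step now ready → (B).
(D) is the only step now ready → (D).
(G) is the only step now ready → (G).
(F) is the only step now ready → (F).
(E) needed (C), (D) and (F), now all done → (E).

(C), (A), (B), (D), (G), (F), (E)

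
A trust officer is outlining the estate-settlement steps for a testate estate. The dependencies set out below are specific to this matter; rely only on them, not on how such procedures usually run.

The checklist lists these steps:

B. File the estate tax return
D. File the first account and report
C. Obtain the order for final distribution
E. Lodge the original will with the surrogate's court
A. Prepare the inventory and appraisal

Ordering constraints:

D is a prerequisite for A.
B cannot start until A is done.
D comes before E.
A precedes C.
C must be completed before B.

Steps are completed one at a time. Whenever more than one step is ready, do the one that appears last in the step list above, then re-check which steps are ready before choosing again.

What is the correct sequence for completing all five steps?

Only D has no prerequisites, so it is first.
Ready: A and E. A is listed later → A.
C now also ready, so the ready set is {E, C}; E is listed later → E.
That leaves C as the only ready step → C.
That leaves B as the only ready step → B.

D, A, E, C, B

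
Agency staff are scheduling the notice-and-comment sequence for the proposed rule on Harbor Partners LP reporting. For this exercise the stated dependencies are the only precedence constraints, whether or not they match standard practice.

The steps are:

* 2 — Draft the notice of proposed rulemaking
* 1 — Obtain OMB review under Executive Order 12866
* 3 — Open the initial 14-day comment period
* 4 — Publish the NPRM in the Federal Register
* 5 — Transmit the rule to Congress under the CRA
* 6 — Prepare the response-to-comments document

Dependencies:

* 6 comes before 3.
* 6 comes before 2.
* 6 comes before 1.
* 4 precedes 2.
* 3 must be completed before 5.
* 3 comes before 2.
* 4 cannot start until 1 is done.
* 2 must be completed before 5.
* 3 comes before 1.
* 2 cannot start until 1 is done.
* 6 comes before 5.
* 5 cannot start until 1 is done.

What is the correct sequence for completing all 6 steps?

6 is the only step with nothing outstanding, so it goes first.
That leaves 3 as the only ready step → 3.
1 needed 3 and 6, now all done → 1.
4 needed 1, now all done → 4.
Next only 2 has its prerequisites met → 2.
5 needed 2, 1, 3 and 6, now all done → 5.

6, 3, 1, 4, 2, 5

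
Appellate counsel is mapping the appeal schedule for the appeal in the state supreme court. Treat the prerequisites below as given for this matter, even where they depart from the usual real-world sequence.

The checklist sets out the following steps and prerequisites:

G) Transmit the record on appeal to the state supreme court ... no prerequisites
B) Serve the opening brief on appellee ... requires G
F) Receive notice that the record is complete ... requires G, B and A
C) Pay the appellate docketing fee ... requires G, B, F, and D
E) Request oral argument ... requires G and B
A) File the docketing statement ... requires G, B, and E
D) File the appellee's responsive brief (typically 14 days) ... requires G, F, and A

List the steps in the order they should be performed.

G B E A F D C

G is the only step with nothing outstanding, so it goes first.
B needed G, now all done → B.
E is the only step now ready → E.
A needed G, B and E, now all done → A.
F needed G, B and A, now all done → F.
D needed G, F and A, now all done → D.
C is the only step now ready → C.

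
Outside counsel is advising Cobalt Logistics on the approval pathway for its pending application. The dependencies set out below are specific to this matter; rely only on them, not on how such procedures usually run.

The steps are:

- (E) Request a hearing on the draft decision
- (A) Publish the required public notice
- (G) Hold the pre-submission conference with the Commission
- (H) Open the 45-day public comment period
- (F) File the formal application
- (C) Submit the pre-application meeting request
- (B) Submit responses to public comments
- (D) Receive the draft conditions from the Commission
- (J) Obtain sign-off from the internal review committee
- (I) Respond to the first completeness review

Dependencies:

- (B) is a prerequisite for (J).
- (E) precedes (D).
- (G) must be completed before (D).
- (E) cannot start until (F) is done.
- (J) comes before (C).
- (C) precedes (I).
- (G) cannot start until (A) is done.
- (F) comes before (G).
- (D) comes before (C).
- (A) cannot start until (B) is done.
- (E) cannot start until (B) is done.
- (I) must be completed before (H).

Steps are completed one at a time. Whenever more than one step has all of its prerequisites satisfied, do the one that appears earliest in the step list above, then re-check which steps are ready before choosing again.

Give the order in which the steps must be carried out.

(F), (B), (E), (A), (G), (D), (J), (C), (I), (H)

(F) and (B) have no prerequisites; (F) is listed earlier, so (F) is first.
(B) is the only step now ready → (B).
Now (E), (A) and (J) have their prerequisites met. (E) is listed earlier, so (E) next.
Now (A) and (J) have their prerequisites met. (A) is listed earlier, so (A) next.
Now (G) and (J) have their prerequisites met. (G) is listed earlier, so (G) next.
Ready: (D) and (J). (D) is listed earlier → (D).
(J) is the only step now ready → (J).
(C) needed (D) and (J), now all done → (C).
(I) needed (C), now all done → (I).
Next only (H) has its prerequisites met → (H).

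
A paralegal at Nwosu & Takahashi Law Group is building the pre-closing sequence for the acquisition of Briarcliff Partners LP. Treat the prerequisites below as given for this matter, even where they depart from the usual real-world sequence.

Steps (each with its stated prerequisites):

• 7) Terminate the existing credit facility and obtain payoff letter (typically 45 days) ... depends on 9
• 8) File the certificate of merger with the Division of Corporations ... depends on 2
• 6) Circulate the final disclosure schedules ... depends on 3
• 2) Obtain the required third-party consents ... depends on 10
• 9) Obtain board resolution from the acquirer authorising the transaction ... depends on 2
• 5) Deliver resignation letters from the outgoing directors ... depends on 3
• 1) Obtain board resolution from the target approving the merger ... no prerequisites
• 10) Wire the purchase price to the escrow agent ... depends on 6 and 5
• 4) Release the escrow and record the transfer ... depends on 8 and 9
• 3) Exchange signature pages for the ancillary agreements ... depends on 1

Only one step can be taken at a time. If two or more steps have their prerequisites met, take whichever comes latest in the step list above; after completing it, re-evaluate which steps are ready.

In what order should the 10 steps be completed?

1, 3, 5, 6, 10, 2, 9, 8, 4, 7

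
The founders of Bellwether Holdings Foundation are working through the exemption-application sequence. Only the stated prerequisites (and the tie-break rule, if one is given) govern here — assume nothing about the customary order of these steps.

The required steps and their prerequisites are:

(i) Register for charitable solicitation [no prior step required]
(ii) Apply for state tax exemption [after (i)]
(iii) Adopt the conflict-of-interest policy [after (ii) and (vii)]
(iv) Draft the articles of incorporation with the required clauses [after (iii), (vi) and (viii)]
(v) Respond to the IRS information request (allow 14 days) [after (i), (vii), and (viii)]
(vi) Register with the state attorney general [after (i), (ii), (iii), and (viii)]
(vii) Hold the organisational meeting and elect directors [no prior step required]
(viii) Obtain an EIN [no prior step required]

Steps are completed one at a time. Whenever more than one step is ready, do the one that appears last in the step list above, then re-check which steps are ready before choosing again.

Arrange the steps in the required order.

(viii) → (vii) → (i) → (v) → (ii) → (iii) → (vi) → (iv)

(viii), (vii) and (i) have no prerequisites; (viii) is listed later, so (viii) is first.
(vii) and (i) are both available; (vii) is listed later → (vii).
That leaves (i) as the only ready step → (i).
Ready: (v) and (ii). (v) is listed later → (v).
(ii) is the only step now ready → (ii).
(iii) needed (vii) and (ii), now all done → (iii).
(vi) needed (viii), (iii), (ii) and (i), now all done → (vi).
(iv) is the only step now ready → (iv).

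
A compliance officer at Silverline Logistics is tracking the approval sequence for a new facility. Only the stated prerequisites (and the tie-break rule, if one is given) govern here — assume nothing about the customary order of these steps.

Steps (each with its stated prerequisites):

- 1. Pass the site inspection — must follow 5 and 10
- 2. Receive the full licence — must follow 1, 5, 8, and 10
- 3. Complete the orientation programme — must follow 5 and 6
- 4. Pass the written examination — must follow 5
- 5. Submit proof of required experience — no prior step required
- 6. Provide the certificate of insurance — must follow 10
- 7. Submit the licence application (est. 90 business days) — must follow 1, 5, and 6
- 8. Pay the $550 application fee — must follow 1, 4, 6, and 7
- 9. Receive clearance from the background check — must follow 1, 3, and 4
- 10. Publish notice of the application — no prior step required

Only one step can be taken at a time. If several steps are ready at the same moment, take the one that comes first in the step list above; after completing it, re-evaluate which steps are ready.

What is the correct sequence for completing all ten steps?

5, 4, 10, 1, 6, 3, 7, 8, 2, 9

Nothing is required for 5 and 10. 5 is listed earlier → 5 first.
4 and 10 are both available; 4 is listed earlier → 4.
That leaves 10 as the only ready step → 10.
1 and 6 are both available; 1 is listed earlier → 1.
Next only 6 has its prerequisites met → 6.
Ready: 3 and 7. 3 is listed earlier → 3.
9 now also ready, so the ready set is {7, 9}; 7 is listed earlier → 7.
8 now also ready, so the ready set is {8, 9}; 8 is listed earlier → 8.
2 and 9 are both available; 2 is listed earlier → 2.
That leaves 9 as the only ready step → 9.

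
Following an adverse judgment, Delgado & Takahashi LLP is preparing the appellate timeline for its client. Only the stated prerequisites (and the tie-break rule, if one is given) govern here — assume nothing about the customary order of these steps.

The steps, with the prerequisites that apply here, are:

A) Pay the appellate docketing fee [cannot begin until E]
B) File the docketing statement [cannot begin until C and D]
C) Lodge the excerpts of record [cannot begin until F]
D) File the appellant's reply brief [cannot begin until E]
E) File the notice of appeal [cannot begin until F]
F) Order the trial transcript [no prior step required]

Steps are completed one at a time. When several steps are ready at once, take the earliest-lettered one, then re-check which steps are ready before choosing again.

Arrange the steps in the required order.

Only F has no prerequisites, so it is first.
C and E are both available; C has the earlier label → C.
E is the only step now ready → E.
A and D are both available; A has the earlier label → A.
Next only D has its prerequisites met → D.
B needed C and D, now all done → B.

F C E A D B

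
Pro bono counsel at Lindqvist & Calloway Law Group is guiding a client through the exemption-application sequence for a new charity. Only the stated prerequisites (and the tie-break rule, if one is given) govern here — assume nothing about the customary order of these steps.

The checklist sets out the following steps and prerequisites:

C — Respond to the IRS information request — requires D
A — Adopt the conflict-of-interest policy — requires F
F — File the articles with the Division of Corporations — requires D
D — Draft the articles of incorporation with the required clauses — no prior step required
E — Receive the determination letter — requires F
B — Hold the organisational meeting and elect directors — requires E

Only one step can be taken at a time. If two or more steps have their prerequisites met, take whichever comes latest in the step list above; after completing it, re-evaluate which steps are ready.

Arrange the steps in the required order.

D has no prerequisites → D first.
F and C are both available; F is listed later → F.
E and A now also ready, so the ready set is {E, A, C}; E is listed later → E.
Now B, A and C have their prerequisites met. B is listed later, so B next.
Ready: A and C. A is listed later → A.
C needed D, now all done → C.

D, F, E, B, A, C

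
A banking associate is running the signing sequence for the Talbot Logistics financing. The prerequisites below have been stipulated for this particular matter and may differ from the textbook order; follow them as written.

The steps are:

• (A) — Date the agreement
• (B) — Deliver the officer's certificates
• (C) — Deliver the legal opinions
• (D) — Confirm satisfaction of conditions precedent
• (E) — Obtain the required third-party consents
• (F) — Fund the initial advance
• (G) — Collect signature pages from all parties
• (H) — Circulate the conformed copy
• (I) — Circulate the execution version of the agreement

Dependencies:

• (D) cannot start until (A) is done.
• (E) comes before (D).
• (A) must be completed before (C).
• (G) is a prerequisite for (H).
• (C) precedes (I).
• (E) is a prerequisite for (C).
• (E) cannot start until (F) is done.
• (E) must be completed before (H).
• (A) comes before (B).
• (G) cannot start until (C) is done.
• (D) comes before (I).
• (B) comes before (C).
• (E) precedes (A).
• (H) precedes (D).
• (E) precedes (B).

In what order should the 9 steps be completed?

(F) has no prerequisites → (F) first.
(E) is the only step now ready → (E).
That leaves (A) as the only ready step → (A).
Next only (B) has its prerequisites met → (B).
(C) is the only step now ready → (C).
(G) needed (C), now all done → (G).
That leaves (H) as the only ready step → (H).
That leaves (D) as the only ready step → (D).
Next only (I) has its prerequisites met → (I).

(F), (E), (A), (B), (C), (G), (H), (D), (I)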